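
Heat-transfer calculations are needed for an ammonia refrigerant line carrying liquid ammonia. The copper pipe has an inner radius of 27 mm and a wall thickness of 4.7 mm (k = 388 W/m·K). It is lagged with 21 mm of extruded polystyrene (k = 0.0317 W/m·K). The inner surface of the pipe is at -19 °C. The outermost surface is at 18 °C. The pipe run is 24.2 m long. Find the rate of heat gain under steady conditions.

Q ≈ 351 W

Per-layer cylindrical resistances, series-summed:
R_copper pipe wall = ln(31.7/27)/(2π×388×24.2) = 2.72×10^-6 K/W
R_extruded polystyrene = ln(52.7/31.7)/(2π×0.0317×24.2) = 0.1055 K/W
R_total = 0.1055 K/W
Q = ΔT/R_total = 37/0.1055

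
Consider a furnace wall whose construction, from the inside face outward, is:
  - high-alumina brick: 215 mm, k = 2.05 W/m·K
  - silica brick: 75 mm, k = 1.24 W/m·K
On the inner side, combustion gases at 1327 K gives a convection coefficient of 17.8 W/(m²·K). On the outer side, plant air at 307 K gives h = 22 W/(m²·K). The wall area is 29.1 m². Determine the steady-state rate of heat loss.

Thermal resistances in series:
R_inner film = 1/(h_i·A) = 1/(17.8×29.1) = 0.001931 K/W
R_high-alumina brick = L/(kA) = 0.215/(2.05×29.1) = 0.003604 K/W
R_silica brick = L/(kA) = 0.075/(1.24×29.1) = 0.002078 K/W
R_outer film = 1/(h_o·A) = 1/(22×29.1) = 0.001562 K/W
R_total = 0.009175 K/W
Q = ΔT / R_total = 1020 / 0.009175

Q ≈ 111000 W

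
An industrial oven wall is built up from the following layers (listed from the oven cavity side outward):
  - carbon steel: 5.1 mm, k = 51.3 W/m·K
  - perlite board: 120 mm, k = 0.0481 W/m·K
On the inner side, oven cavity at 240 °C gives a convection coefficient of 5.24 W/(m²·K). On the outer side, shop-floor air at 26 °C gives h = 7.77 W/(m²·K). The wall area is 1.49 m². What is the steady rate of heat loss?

Q ≈ 113 W

Thermal resistances in series:
R_inner film = 1/(h_i·A) = 1/(5.24×1.49) = 0.1281 K/W
R_carbon steel = L/(kA) = 0.0051/(51.3×1.49) = 6.672×10^-5 K/W
R_perlite board = L/(kA) = 0.12/(0.0481×1.49) = 1.674 K/W
R_outer film = 1/(h_o·A) = 1/(7.77×1.49) = 0.08638 K/W
R_total = 1.889 K/W
Q = ΔT / R_total = 214 / 1.889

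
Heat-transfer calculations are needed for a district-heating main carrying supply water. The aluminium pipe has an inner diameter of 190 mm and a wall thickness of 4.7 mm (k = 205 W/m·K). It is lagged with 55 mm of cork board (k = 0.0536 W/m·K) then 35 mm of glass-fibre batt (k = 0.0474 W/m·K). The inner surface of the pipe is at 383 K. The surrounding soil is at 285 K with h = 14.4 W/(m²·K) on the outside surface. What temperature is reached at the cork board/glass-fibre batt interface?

For a radial system each layer contributes R = ln(r_out/r_in)/(2πkL); films add R = 1/(hA).
R_aluminium pipe wall = ln(99.7/95)/(2π×205×1) = 3.749×10^-5 K/W
R_cork board = ln(154.7/99.7)/(2π×0.0536×1) = 1.304 K/W
R_glass-fibre batt = ln(189.7/154.7)/(2π×0.0474×1) = 0.6848 K/W
R_outer film = 1/(h_o·2πr_oL) = 1/(14.4×2π×0.1897×1) = 0.05826 K/W
R_total = 2.048 K/W
Q = ΔT/R_total = 98/2.048
Q = 47.9 W/m
T_interface = T_inner − Q·ΣR(inner→interface) = 383 − 47.9×1.305

T ≈ 321 K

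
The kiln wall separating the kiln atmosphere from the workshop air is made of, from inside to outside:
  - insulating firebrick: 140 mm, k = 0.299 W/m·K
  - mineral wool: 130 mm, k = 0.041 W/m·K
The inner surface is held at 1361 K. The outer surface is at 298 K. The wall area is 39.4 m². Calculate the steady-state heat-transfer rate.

Thermal resistances in series:
R_insulating firebrick = L/(kA) = 0.14/(0.299×39.4) = 0.01188 K/W
R_mineral wool = L/(kA) = 0.13/(0.041×39.4) = 0.08048 K/W
R_total = 0.09236 K/W
Q = ΔT / R_total = 1063 / 0.09236

Q ≈ 11500 W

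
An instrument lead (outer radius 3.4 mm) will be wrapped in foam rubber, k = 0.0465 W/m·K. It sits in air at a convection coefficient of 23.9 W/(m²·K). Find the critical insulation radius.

For a cylinder r_cr = k/h = 0.0465/23.9
r_cr = 1.95 mm; since the bare radius (3.4 mm) is above r_cr, any added insulation will reduce heat loss.

r_cr ≈ 1.95 mm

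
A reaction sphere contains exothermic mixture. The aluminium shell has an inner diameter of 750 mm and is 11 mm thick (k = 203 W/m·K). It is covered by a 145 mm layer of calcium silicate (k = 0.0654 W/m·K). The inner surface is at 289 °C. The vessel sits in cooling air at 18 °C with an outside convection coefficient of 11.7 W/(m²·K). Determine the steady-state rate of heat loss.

For a spherical shell R = (1/r₁ − 1/r₂)/(4πk); film R = 1/(h·4πr²). In series:
R_aluminium shell = (1/0.375 − 1/0.386)/(4π×203) = 2.979×10^-5 K/W
R_calcium silicate = (1/0.386 − 1/0.531)/(4π×0.0654) = 0.8608 K/W
R_outer film = 1/(h·4πr_o²) = 1/(11.7×4π×0.531²) = 0.02412 K/W
R_total = 0.8849 K/W
Q = ΔT/R_total = 271/0.8849

Q ≈ 306 W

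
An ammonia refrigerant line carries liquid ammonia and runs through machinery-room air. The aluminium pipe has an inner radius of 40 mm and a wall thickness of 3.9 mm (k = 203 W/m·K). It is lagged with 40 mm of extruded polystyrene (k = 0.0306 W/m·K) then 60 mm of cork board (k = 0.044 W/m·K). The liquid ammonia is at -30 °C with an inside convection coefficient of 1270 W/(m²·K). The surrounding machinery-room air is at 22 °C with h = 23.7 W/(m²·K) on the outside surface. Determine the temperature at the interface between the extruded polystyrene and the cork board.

Radial resistances (cylindrical: R_cond = ln(r_o/r_i)/(2πkL), R_conv = 1/(h·2πrL)):
R_inner film = 1/(h_i·2πr₁L) = 1/(1270×2π×0.04×1) = 0.003133 K/W
R_aluminium pipe wall = ln(43.9/40)/(2π×203×1) = 7.294×10^-5 K/W
R_extruded polystyrene = ln(83.9/43.9)/(2π×0.0306×1) = 3.369 K/W
R_cork board = ln(143.9/83.9)/(2π×0.044×1) = 1.951 K/W
R_outer film = 1/(h_o·2πr_oL) = 1/(23.7×2π×0.1439×1) = 0.04667 K/W
R_total = 5.37 K/W
Q = ΔT/R_total = 52/5.37
Q = 9.68 W/m
T_interface = T_inner + Q·ΣR(inner→interface) = -30 + 9.68×3.372

T ≈ 2.65 °C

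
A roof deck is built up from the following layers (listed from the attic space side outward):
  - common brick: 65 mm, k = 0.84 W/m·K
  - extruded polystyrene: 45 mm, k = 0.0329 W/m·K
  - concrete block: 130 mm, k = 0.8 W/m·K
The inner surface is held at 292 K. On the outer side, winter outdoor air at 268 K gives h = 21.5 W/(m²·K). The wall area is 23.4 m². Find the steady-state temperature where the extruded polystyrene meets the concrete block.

Model the wall as resistances in series:
R_common brick = L/(kA) = 0.065/(0.84×23.4) = 0.003307 K/W
R_extruded polystyrene = L/(kA) = 0.045/(0.0329×23.4) = 0.05845 K/W
R_concrete block = L/(kA) = 0.13/(0.8×23.4) = 0.006944 K/W
R_outer film = 1/(h_o·A) = 1/(21.5×23.4) = 0.001988 K/W
R_total = 0.07069 K/W;  Q = ΔT/R_total = 24/0.07069 = 339.5 W
T_interface = T_inner − Q·ΣR(inner→interface) = 292 − 340×0.06176

T ≈ 271 K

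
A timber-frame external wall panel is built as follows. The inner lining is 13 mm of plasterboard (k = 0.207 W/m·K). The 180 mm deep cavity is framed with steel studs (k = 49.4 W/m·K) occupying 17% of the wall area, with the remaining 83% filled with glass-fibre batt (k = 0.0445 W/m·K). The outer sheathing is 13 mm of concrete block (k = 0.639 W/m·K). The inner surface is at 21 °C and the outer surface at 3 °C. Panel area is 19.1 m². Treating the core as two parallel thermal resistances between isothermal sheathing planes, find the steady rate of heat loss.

Sheathing layers in series; stud and cavity paths in parallel between them.
R_inner = 0.013/(0.207×19.1) = 0.003288 K/W
R_stud  = 0.18/(49.4×0.17×19.1) = 0.001122 K/W
R_cav   = 0.18/(0.0445×0.83×19.1) = 0.2552 K/W
1/R_core = 1/R_stud + 1/R_cav → R_core = 0.001117 K/W
R_outer = 0.013/(0.639×19.1) = 0.001065 K/W
R_total = 0.00547 K/W
Q = ΔT/R_total = 18/0.00547

Q ≈ 3290 W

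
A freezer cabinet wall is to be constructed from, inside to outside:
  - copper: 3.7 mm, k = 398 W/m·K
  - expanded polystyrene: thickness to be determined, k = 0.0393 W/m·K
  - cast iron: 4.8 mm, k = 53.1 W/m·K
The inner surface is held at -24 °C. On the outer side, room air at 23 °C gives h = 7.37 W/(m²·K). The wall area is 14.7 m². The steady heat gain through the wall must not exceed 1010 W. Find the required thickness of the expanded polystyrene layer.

L ≈ 21.5 mm

Using the resistance-network approach (series):
R_copper = L/(kA) = 0.0037/(398×14.7) = 6.324×10^-7 K/W
R_cast iron = L/(kA) = 0.0048/(53.1×14.7) = 6.149×10^-6 K/W
R_outer film = 1/(h_o·A) = 1/(7.37×14.7) = 0.00923 K/W
Sum of the known resistances R_other = 0.009237 K/W
Required total resistance R_tot = ΔT/Q_allow = 47/1010 = 0.04653 K/W
R_expanded polystyrene = R_tot − R_other = 0.0373 K/W
L = R·k·A = 0.0373×0.0393×14.7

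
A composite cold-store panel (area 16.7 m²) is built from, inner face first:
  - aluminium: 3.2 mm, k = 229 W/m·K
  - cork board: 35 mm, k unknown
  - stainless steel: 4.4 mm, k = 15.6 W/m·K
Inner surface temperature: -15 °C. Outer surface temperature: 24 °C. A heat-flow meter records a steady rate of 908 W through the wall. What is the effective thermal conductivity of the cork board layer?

k ≈ 0.0488 W/(m·K)

Thermal resistances in series:
R_aluminium = L/(kA) = 0.0032/(229×16.7) = 8.368×10^-7 K/W
R_stainless steel = L/(kA) = 0.0044/(15.6×16.7) = 1.689×10^-5 K/W
Sum of known resistances R_other = 1.773×10^-5 K/W
Total R = ΔT/Q = 39/908 = 0.04295 K/W
R_cork board = R_total − R_other = 0.04293 K/W
k = L/(R·A) = 0.035/(0.04293×16.7)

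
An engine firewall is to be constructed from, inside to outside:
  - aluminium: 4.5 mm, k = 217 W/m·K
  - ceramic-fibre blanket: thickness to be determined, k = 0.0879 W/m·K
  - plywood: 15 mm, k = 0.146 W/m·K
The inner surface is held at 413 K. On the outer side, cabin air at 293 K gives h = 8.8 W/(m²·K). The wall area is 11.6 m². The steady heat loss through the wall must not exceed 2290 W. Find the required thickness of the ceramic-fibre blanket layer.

L ≈ 34.4 mm

Treating each layer as a thermal resistance in series:
R_aluminium = L/(kA) = 0.0045/(217×11.6) = 1.788×10^-6 K/W
R_plywood = L/(kA) = 0.015/(0.146×11.6) = 0.008857 K/W
R_outer film = 1/(h_o·A) = 1/(8.8×11.6) = 0.009796 K/W
Sum of the known resistances R_other = 0.01865 K/W
Required total resistance R_tot = ΔT/Q_allow = 120/2290 = 0.0524 K/W
R_ceramic-fibre blanket = R_tot − R_other = 0.03375 K/W
L = R·k·A = 0.03375×0.0879×11.6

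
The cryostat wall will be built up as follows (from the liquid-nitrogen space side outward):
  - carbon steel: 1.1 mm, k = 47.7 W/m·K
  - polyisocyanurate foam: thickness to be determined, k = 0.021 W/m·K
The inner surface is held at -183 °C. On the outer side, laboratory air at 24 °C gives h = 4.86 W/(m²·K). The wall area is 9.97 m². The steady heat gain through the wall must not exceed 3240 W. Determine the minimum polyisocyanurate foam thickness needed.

Using the resistance-network approach (series):
R_carbon steel = L/(kA) = 0.0011/(47.7×9.97) = 2.313×10^-6 K/W
R_outer film = 1/(h_o·A) = 1/(4.86×9.97) = 0.02064 K/W
Sum of the known resistances R_other = 0.02064 K/W
Required total resistance R_tot = ΔT/Q_allow = 207/3240 = 0.06389 K/W
R_polyisocyanurate foam = R_tot − R_other = 0.04325 K/W
L = R·k·A = 0.04325×0.021×9.97

L ≈ 9.05 mm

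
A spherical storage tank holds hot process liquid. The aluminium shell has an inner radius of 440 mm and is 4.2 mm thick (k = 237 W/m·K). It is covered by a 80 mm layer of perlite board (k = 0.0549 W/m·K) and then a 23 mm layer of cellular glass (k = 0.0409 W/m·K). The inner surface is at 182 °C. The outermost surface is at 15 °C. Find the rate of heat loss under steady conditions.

Q ≈ 255 W

Spherical conduction: R = (1/r_in − 1/r_out)/(4πk) per layer; series-sum.
R_aluminium shell = (1/0.44 − 1/0.4442)/(4π×237) = 7.215×10^-6 K/W
R_perlite board = (1/0.4442 − 1/0.5242)/(4π×0.0549) = 0.498 K/W
R_cellular glass = (1/0.5242 − 1/0.5472)/(4π×0.0409) = 0.156 K/W
R_total = 0.654 K/W
Q = ΔT/R_total = 167/0.654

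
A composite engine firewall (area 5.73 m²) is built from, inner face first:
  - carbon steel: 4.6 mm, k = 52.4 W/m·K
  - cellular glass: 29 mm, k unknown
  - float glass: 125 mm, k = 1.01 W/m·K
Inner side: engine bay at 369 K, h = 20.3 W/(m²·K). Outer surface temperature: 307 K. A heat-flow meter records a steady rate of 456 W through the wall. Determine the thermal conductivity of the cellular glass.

Treating each layer as a thermal resistance in series:
R_inner film = 1/(h_i·A) = 1/(20.3×5.73) = 0.008597 K/W
R_carbon steel = L/(kA) = 0.0046/(52.4×5.73) = 1.532×10^-5 K/W
R_float glass = L/(kA) = 0.125/(1.01×5.73) = 0.0216 K/W
Sum of known resistances R_other = 0.03021 K/W
Total R = ΔT/Q = 62/456 = 0.136 K/W
R_cellular glass = R_total − R_other = 0.1058 K/W
k = L/(R·A) = 0.029/(0.1058×5.73)

k ≈ 0.0479 W/(m·K)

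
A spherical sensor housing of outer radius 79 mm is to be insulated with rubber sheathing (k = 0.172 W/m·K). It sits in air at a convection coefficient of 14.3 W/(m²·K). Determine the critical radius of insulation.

r_cr ≈ 24.1 mm

For a sphere r_cr = 2k/h = 2×0.172/14.3
r_cr = 24.1 mm; since the bare radius (79 mm) is above r_cr, any added insulation will reduce heat loss.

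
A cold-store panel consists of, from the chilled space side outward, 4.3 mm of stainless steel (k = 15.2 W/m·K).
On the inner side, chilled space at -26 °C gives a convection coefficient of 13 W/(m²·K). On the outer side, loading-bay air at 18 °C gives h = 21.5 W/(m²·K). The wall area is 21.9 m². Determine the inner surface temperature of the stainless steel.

T ≈ 1.36 °C

Using the resistance-network approach (series):
R_inner film = 1/(h_i·A) = 1/(13×21.9) = 0.003512 K/W
R_stainless steel = L/(kA) = 0.0043/(15.2×21.9) = 1.292×10^-5 K/W
R_outer film = 1/(h_o·A) = 1/(21.5×21.9) = 0.002124 K/W
R_total = 0.005649 K/W;  Q = ΔT/R_total = 44/0.005649 = 7789 W
T_interface = T_inner + Q·ΣR(inner→interface) = -26 + 7790×0.003512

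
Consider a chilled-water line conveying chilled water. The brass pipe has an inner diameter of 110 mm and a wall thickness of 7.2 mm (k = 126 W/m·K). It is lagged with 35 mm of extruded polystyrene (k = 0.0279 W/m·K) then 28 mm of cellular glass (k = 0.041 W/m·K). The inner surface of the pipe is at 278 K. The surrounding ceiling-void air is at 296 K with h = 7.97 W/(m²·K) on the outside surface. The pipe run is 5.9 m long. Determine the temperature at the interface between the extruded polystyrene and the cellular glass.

T ≈ 290 K

Cylindrical conduction, so R = ln(r₂/r₁)/(2πkL) per layer, in series:
R_brass pipe wall = ln(62.2/55)/(2π×126×5.9) = 2.634×10^-5 K/W
R_extruded polystyrene = ln(97.2/62.2)/(2π×0.0279×5.9) = 0.4316 K/W
R_cellular glass = ln(125.2/97.2)/(2π×0.041×5.9) = 0.1666 K/W
R_outer film = 1/(h_o·2πr_oL) = 1/(7.97×2π×0.1252×5.9) = 0.02703 K/W
R_total = 0.6252 K/W
Q = ΔT/R_total = 18/0.6252
Q = 28.8 W
T_interface = T_inner + Q·ΣR(inner→interface) = 278 + 28.8×0.4316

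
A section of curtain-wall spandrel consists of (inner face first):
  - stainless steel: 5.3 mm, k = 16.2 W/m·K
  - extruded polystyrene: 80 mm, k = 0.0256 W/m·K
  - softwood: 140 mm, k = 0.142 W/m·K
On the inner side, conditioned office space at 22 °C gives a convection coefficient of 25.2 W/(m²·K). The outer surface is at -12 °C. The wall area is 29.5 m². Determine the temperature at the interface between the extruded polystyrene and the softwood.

T ≈ -3.92 °C

Series thermal resistances:
R_inner film = 1/(h_i·A) = 1/(25.2×29.5) = 0.001345 K/W
R_stainless steel = L/(kA) = 0.0053/(16.2×29.5) = 1.109×10^-5 K/W
R_extruded polystyrene = L/(kA) = 0.08/(0.0256×29.5) = 0.1059 K/W
R_softwood = L/(kA) = 0.14/(0.142×29.5) = 0.03342 K/W
R_total = 0.1407 K/W;  Q = ΔT/R_total = 34/0.1407 = 241.6 W
T_interface = T_inner − Q·ΣR(inner→interface) = 22 − 242×0.1073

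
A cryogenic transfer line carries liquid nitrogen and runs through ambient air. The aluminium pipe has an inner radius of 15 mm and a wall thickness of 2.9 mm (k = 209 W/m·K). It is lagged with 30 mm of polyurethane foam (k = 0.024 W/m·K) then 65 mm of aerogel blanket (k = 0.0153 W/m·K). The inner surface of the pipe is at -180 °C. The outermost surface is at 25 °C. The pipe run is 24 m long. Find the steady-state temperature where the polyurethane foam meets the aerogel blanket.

T ≈ -93.4 °C

Radial resistances (cylindrical: R_cond = ln(r_o/r_i)/(2πkL), R_conv = 1/(h·2πrL)):
R_aluminium pipe wall = ln(17.9/15)/(2π×209×24) = 5.608×10^-6 K/W
R_polyurethane foam = ln(47.9/17.9)/(2π×0.024×24) = 0.272 K/W
R_aerogel blanket = ln(112.9/47.9)/(2π×0.0153×24) = 0.3716 K/W
R_total = 0.6436 K/W
Q = ΔT/R_total = 205/0.6436
Q = 319 W
T_interface = T_inner + Q·ΣR(inner→interface) = -180 + 319×0.272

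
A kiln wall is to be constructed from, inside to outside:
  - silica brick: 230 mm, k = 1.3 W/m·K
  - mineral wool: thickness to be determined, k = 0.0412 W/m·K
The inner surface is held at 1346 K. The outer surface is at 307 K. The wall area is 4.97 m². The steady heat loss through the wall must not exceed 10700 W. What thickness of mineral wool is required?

Thermal resistances in series:
R_silica brick = L/(kA) = 0.23/(1.3×4.97) = 0.0356 K/W
Sum of the known resistances R_other = 0.0356 K/W
Required total resistance R_tot = ΔT/Q_allow = 1039/10700 = 0.0971 K/W
R_mineral wool = R_tot − R_other = 0.0615 K/W
L = R·k·A = 0.0615×0.0412×4.97

L ≈ 12.6 mm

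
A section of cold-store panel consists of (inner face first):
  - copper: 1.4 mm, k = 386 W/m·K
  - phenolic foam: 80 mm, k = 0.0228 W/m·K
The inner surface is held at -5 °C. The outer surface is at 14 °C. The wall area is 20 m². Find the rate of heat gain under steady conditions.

Series thermal resistances:
R_copper = L/(kA) = 0.0014/(386×20) = 1.813×10^-7 K/W
R_phenolic foam = L/(kA) = 0.08/(0.0228×20) = 0.1754 K/W
R_total = 0.1754 K/W
Q = ΔT / R_total = 19 / 0.1754

Q ≈ 108 W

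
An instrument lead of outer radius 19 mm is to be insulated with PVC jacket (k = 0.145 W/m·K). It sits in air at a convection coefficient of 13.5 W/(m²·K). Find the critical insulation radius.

For a cylinder r_cr = k/h = 0.145/13.5
r_cr = 10.7 mm; since the bare radius (19 mm) is above r_cr, any added insulation will reduce heat loss.

r_cr ≈ 10.7 mm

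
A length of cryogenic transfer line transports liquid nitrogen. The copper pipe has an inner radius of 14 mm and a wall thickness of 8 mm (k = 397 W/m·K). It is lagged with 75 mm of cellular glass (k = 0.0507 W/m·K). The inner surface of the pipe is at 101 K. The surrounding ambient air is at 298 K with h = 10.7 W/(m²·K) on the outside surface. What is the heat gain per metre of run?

q′ ≈ 40.9 W/m

Radial resistances (cylindrical: R_cond = ln(r_o/r_i)/(2πkL), R_conv = 1/(h·2πrL)):
R_copper pipe wall = ln(22/14)/(2π×397×1) = 1.812×10^-4 K/W
R_cellular glass = ln(97/22)/(2π×0.0507×1) = 4.657 K/W
R_outer film = 1/(h_o·2πr_oL) = 1/(10.7×2π×0.097×1) = 0.1533 K/W
R_total = 4.811 K/W
Q = ΔT/R_total = 197/4.811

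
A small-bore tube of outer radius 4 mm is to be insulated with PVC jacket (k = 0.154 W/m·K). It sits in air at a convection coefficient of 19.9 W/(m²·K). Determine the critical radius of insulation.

For a cylinder r_cr = k/h = 0.154/19.9
r_cr = 7.74 mm; since the bare radius (4 mm) is below r_cr, adding a thin layer of insulation will *increase* heat loss.

r_cr ≈ 7.74 mm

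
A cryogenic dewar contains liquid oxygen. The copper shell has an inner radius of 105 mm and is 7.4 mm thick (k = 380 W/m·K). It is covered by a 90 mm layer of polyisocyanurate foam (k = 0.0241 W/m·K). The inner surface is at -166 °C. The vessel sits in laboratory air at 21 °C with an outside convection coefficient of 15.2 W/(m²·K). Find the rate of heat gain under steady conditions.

Radial (spherical) resistances in series:
R_copper shell = (1/0.105 − 1/0.1124)/(4π×380) = 1.313×10^-4 K/W
R_polyisocyanurate foam = (1/0.1124 − 1/0.2024)/(4π×0.0241) = 13.06 K/W
R_outer film = 1/(h·4πr_o²) = 1/(15.2×4π×0.2024²) = 0.1278 K/W
R_total = 13.19 K/W
Q = ΔT/R_total = 187/13.19

Q ≈ 14.2 W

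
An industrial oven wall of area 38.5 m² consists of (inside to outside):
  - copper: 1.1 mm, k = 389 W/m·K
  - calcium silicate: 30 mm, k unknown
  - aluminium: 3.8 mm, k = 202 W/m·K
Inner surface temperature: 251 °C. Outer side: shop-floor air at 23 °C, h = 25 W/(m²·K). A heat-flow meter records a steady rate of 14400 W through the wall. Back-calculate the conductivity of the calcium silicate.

k ≈ 0.0527 W/(m·K)

Model the wall as resistances in series:
R_copper = L/(kA) = 0.0011/(389×38.5) = 7.345×10^-8 K/W
R_aluminium = L/(kA) = 0.0038/(202×38.5) = 4.886×10^-7 K/W
R_outer film = 1/(h_o·A) = 1/(25×38.5) = 0.001039 K/W
Sum of known resistances R_other = 0.00104 K/W
Total R = ΔT/Q = 228/14400 = 0.01583 K/W
R_calcium silicate = R_total − R_other = 0.01479 K/W
k = L/(R·A) = 0.03/(0.01479×38.5)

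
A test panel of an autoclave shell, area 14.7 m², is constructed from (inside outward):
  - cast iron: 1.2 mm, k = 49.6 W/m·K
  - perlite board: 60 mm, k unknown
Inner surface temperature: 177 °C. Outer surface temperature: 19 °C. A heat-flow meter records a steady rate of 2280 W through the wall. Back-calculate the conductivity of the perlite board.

Thermal resistances in series:
R_cast iron = L/(kA) = 0.0012/(49.6×14.7) = 1.646×10^-6 K/W
Sum of known resistances R_other = 1.646×10^-6 K/W
Total R = ΔT/Q = 158/2280 = 0.0693 K/W
R_perlite board = R_total − R_other = 0.0693 K/W
k = L/(R·A) = 0.06/(0.0693×14.7)

k ≈ 0.0589 W/(m·K)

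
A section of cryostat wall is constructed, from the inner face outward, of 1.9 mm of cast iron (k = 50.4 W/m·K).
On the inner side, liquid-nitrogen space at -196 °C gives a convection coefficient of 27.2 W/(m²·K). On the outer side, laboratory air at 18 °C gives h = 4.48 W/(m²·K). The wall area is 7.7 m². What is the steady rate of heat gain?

Using the resistance-network approach (series):
R_inner film = 1/(h_i·A) = 1/(27.2×7.7) = 0.004775 K/W
R_cast iron = L/(kA) = 0.0019/(50.4×7.7) = 4.896×10^-6 K/W
R_outer film = 1/(h_o·A) = 1/(4.48×7.7) = 0.02899 K/W
R_total = 0.03377 K/W
Q = ΔT / R_total = 214 / 0.03377

Q ≈ 6340 W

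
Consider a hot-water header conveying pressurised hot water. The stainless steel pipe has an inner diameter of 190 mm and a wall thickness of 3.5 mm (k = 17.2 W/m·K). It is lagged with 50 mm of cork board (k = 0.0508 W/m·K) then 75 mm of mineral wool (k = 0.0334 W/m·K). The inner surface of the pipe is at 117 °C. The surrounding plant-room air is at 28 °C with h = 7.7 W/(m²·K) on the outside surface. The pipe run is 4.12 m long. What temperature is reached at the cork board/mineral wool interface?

Cylindrical conduction, so R = ln(r₂/r₁)/(2πkL) per layer, in series:
R_stainless steel pipe wall = ln(98.5/95)/(2π×17.2×4.12) = 8.126×10^-5 K/W
R_cork board = ln(148.5/98.5)/(2π×0.0508×4.12) = 0.3122 K/W
R_mineral wool = ln(223.5/148.5)/(2π×0.0334×4.12) = 0.4728 K/W
R_outer film = 1/(h_o·2πr_oL) = 1/(7.7×2π×0.2235×4.12) = 0.02245 K/W
R_total = 0.8075 K/W
Q = ΔT/R_total = 89/0.8075
Q = 110 W
T_interface = T_inner − Q·ΣR(inner→interface) = 117 − 110×0.3123

T ≈ 82.6 °C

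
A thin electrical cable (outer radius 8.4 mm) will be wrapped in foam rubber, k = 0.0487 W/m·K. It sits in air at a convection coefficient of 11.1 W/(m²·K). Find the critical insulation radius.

r_cr ≈ 4.39 mm

For a cylinder r_cr = k/h = 0.0487/11.1
r_cr = 4.39 mm; since the bare radius (8.4 mm) is above r_cr, any added insulation will reduce heat loss.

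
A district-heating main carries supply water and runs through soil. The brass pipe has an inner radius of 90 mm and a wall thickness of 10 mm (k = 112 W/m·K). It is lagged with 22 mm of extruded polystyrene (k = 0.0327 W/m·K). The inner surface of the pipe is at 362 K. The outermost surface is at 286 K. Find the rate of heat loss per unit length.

Cylindrical conduction, so R = ln(r₂/r₁)/(2πkL) per layer, in series:
R_brass pipe wall = ln(100/90)/(2π×112×1) = 1.497×10^-4 K/W
R_extruded polystyrene = ln(122/100)/(2π×0.0327×1) = 0.9678 K/W
R_total = 0.968 K/W
Q = ΔT/R_total = 76/0.968

q′ ≈ 78.5 W/m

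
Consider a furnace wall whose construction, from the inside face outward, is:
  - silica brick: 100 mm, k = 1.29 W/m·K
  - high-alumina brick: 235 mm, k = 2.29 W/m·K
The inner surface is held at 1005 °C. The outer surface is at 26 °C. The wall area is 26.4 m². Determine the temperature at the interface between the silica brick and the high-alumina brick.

Thermal resistances in series:
R_silica brick = L/(kA) = 0.1/(1.29×26.4) = 0.002936 K/W
R_high-alumina brick = L/(kA) = 0.235/(2.29×26.4) = 0.003887 K/W
R_total = 0.006823 K/W;  Q = ΔT/R_total = 979/0.006823 = 143500 W
T_interface = T_inner − Q·ΣR(inner→interface) = 1005 − 143000×0.002936

T ≈ 584 °C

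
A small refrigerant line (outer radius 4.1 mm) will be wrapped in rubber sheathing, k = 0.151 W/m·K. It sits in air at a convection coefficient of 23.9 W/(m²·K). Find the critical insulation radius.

For a cylinder r_cr = k/h = 0.151/23.9
r_cr = 6.32 mm; since the bare radius (4.1 mm) is below r_cr, adding a thin layer of insulation will *increase* heat loss.

r_cr ≈ 6.32 mm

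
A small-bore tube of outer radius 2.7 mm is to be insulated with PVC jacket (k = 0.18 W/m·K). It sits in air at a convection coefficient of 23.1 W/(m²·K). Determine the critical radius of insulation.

For a cylinder r_cr = k/h = 0.18/23.1
r_cr = 7.79 mm; since the bare radius (2.7 mm) is below r_cr, adding a thin layer of insulation will *increase* heat loss.

r_cr ≈ 7.79 mm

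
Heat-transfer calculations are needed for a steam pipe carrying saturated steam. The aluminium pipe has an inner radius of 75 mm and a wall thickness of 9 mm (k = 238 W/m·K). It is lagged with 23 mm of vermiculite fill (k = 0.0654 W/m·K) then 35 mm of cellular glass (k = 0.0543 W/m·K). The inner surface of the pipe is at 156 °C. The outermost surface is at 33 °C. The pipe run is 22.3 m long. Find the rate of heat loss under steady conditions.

Q ≈ 1930 W

Cylindrical conduction, so R = ln(r₂/r₁)/(2πkL) per layer, in series:
R_aluminium pipe wall = ln(84/75)/(2π×238×22.3) = 3.398×10^-6 K/W
R_vermiculite fill = ln(107/84)/(2π×0.0654×22.3) = 0.02641 K/W
R_cellular glass = ln(142/107)/(2π×0.0543×22.3) = 0.0372 K/W
R_total = 0.06361 K/W
Q = ΔT/R_total = 123/0.06361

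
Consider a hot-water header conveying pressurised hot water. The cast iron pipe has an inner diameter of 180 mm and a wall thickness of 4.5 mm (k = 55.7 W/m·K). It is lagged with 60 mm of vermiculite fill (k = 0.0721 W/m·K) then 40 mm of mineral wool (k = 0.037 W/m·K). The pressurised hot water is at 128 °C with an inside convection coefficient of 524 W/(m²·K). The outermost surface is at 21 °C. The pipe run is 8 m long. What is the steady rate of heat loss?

For a radial system each layer contributes R = ln(r_out/r_in)/(2πkL); films add R = 1/(hA).
R_inner film = 1/(h_i·2πr₁L) = 1/(524×2π×0.09×8) = 4.218×10^-4 K/W
R_cast iron pipe wall = ln(94.5/90)/(2π×55.7×8) = 1.743×10^-5 K/W
R_vermiculite fill = ln(154.5/94.5)/(2π×0.0721×8) = 0.1356 K/W
R_mineral wool = ln(194.5/154.5)/(2π×0.037×8) = 0.1238 K/W
R_total = 0.2599 K/W
Q = ΔT/R_total = 107/0.2599

Q ≈ 412 W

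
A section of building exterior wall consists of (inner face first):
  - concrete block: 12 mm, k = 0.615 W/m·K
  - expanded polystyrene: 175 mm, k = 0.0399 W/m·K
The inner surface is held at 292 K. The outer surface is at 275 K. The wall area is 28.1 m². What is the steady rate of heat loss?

Thermal resistances in series:
R_concrete block = L/(kA) = 0.012/(0.615×28.1) = 6.944×10^-4 K/W
R_expanded polystyrene = L/(kA) = 0.175/(0.0399×28.1) = 0.1561 K/W
R_total = 0.1568 K/W
Q = ΔT / R_total = 17 / 0.1568

Q ≈ 108 W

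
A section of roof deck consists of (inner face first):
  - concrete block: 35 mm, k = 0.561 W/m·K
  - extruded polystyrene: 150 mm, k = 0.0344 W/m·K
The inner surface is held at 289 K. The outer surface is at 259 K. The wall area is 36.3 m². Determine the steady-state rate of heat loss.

Series thermal resistances:
R_concrete block = L/(kA) = 0.035/(0.561×36.3) = 0.001719 K/W
R_extruded polystyrene = L/(kA) = 0.15/(0.0344×36.3) = 0.1201 K/W
R_total = 0.1218 K/W
Q = ΔT / R_total = 30 / 0.1218

Q ≈ 246 W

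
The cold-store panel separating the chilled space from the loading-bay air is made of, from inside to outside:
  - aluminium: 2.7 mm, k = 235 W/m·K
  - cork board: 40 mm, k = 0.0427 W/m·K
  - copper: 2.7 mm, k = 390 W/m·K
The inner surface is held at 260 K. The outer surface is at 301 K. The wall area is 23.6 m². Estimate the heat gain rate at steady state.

Q ≈ 1030 W

Model the wall as resistances in series:
R_aluminium = L/(kA) = 0.0027/(235×23.6) = 4.868×10^-7 K/W
R_cork board = L/(kA) = 0.04/(0.0427×23.6) = 0.03969 K/W
R_copper = L/(kA) = 0.0027/(390×23.6) = 2.934×10^-7 K/W
R_total = 0.03969 K/W
Q = ΔT / R_total = 41 / 0.03969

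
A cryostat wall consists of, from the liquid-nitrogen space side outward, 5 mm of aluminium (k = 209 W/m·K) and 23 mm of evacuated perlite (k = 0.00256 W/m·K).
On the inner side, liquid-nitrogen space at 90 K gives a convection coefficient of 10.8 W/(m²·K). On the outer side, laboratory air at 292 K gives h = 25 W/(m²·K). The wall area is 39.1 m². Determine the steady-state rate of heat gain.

Q ≈ 866 W

Series thermal resistances:
R_inner film = 1/(h_i·A) = 1/(10.8×39.1) = 0.002368 K/W
R_aluminium = L/(kA) = 0.005/(209×39.1) = 6.119×10^-7 K/W
R_evacuated perlite = L/(kA) = 0.023/(0.00256×39.1) = 0.2298 K/W
R_outer film = 1/(h_o·A) = 1/(25×39.1) = 0.001023 K/W
R_total = 0.2332 K/W
Q = ΔT / R_total = 202 / 0.2332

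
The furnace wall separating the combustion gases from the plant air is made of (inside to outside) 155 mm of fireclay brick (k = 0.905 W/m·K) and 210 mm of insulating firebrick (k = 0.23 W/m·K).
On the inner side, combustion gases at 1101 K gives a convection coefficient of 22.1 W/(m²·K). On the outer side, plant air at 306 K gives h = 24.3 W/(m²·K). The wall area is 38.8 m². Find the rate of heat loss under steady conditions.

Series thermal resistances:
R_inner film = 1/(h_i·A) = 1/(22.1×38.8) = 0.001166 K/W
R_fireclay brick = L/(kA) = 0.155/(0.905×38.8) = 0.004414 K/W
R_insulating firebrick = L/(kA) = 0.21/(0.23×38.8) = 0.02353 K/W
R_outer film = 1/(h_o·A) = 1/(24.3×38.8) = 0.001061 K/W
R_total = 0.03017 K/W
Q = ΔT / R_total = 795 / 0.03017

Q ≈ 26300 W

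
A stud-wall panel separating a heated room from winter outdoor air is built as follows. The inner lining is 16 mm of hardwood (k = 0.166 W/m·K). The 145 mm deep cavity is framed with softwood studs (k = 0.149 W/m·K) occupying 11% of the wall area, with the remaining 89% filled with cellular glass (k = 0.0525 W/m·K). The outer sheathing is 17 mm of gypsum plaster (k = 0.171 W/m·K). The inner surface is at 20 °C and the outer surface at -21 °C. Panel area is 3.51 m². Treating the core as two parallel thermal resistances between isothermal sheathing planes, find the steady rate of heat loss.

Sheathing layers in series; stud and cavity paths in parallel between them.
R_inner = 0.016/(0.166×3.51) = 0.02746 K/W
R_stud  = 0.145/(0.149×0.11×3.51) = 2.52 K/W
R_cav   = 0.145/(0.0525×0.89×3.51) = 0.8841 K/W
1/R_core = 1/R_stud + 1/R_cav → R_core = 0.6545 K/W
R_outer = 0.017/(0.171×3.51) = 0.02832 K/W
R_total = 0.7103 K/W
Q = ΔT/R_total = 41/0.7103

Q ≈ 57.7 W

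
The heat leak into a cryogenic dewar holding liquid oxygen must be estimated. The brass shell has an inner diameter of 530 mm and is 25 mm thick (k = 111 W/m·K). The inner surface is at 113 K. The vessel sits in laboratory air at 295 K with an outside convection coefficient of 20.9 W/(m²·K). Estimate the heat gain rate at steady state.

Q ≈ 4000 W

Each spherical layer contributes R = (1/r_i − 1/r_o)/(4πk):
R_brass shell = (1/0.265 − 1/0.29)/(4π×111) = 2.332×10^-4 K/W
R_outer film = 1/(h·4πr_o²) = 1/(20.9×4π×0.29²) = 0.04527 K/W
R_total = 0.04551 K/W
Q = ΔT/R_total = 182/0.04551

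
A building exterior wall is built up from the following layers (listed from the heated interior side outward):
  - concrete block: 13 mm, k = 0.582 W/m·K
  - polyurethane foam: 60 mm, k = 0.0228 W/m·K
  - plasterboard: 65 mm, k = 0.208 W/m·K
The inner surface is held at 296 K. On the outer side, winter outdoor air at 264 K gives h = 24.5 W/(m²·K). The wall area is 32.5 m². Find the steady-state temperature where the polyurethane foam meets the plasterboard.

T ≈ 268 K

Series thermal resistances:
R_concrete block = L/(kA) = 0.013/(0.582×32.5) = 6.873×10^-4 K/W
R_polyurethane foam = L/(kA) = 0.06/(0.0228×32.5) = 0.08097 K/W
R_plasterboard = L/(kA) = 0.065/(0.208×32.5) = 0.009615 K/W
R_outer film = 1/(h_o·A) = 1/(24.5×32.5) = 0.001256 K/W
R_total = 0.09253 K/W;  Q = ΔT/R_total = 32/0.09253 = 345.8 W
T_interface = T_inner − Q·ΣR(inner→interface) = 296 − 346×0.08166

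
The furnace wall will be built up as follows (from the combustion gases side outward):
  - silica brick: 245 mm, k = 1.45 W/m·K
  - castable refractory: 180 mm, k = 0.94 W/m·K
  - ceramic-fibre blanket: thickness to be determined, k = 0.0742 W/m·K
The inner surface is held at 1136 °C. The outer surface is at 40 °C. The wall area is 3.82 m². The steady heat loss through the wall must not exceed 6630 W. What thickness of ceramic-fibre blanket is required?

L ≈ 20.1 mm

Model the wall as resistances in series:
R_silica brick = L/(kA) = 0.245/(1.45×3.82) = 0.04423 K/W
R_castable refractory = L/(kA) = 0.18/(0.94×3.82) = 0.05013 K/W
Sum of the known resistances R_other = 0.09436 K/W
Required total resistance R_tot = ΔT/Q_allow = 1096/6630 = 0.1653 K/W
R_ceramic-fibre blanket = R_tot − R_other = 0.07095 K/W
L = R·k·A = 0.07095×0.0742×3.82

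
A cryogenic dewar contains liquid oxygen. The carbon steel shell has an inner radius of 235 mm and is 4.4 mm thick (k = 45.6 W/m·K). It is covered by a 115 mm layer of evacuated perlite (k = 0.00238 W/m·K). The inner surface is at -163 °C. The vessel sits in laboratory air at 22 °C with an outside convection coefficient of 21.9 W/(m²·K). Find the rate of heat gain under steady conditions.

Q ≈ 4.08 W

Spherical conduction: R = (1/r_in − 1/r_out)/(4πk) per layer; series-sum.
R_carbon steel shell = (1/0.235 − 1/0.2394)/(4π×45.6) = 1.365×10^-4 K/W
R_evacuated perlite = (1/0.2394 − 1/0.3544)/(4π×0.00238) = 45.32 K/W
R_outer film = 1/(h·4πr_o²) = 1/(21.9×4π×0.3544²) = 0.02893 K/W
R_total = 45.35 K/W
Q = ΔT/R_total = 185/45.35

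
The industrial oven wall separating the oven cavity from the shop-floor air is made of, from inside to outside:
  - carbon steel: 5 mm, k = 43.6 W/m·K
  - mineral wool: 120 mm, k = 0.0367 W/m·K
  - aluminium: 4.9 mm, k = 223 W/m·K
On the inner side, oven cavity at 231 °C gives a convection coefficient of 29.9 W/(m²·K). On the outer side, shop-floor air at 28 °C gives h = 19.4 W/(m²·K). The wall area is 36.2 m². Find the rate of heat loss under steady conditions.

Model the wall as resistances in series:
R_inner film = 1/(h_i·A) = 1/(29.9×36.2) = 9.239×10^-4 K/W
R_carbon steel = L/(kA) = 0.005/(43.6×36.2) = 3.168×10^-6 K/W
R_mineral wool = L/(kA) = 0.12/(0.0367×36.2) = 0.09032 K/W
R_aluminium = L/(kA) = 0.0049/(223×36.2) = 6.07×10^-7 K/W
R_outer film = 1/(h_o·A) = 1/(19.4×36.2) = 0.001424 K/W
R_total = 0.09268 K/W
Q = ΔT / R_total = 203 / 0.09268

Q ≈ 2190 W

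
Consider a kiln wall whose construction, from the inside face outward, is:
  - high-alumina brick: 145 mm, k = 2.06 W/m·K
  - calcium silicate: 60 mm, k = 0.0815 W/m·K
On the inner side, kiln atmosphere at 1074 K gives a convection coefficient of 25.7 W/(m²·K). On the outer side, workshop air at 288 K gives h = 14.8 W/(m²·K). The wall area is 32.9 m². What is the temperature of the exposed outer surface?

T ≈ 346 K

Treating each layer as a thermal resistance in series:
R_inner film = 1/(h_i·A) = 1/(25.7×32.9) = 0.001183 K/W
R_high-alumina brick = L/(kA) = 0.145/(2.06×32.9) = 0.002139 K/W
R_calcium silicate = L/(kA) = 0.06/(0.0815×32.9) = 0.02238 K/W
R_outer film = 1/(h_o·A) = 1/(14.8×32.9) = 0.002054 K/W
R_total = 0.02775 K/W;  Q = ΔT/R_total = 786/0.02775 = 28320 W
T_interface = T_inner − Q·ΣR(inner→interface) = 1074 − 28300×0.0257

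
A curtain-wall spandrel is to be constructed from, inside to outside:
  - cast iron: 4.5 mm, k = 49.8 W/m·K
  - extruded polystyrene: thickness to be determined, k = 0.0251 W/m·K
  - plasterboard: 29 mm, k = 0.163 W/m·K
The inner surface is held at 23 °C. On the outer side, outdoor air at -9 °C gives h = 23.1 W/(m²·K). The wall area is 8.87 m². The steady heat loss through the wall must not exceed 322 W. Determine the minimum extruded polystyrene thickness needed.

Using the resistance-network approach (series):
R_cast iron = L/(kA) = 0.0045/(49.8×8.87) = 1.019×10^-5 K/W
R_plasterboard = L/(kA) = 0.029/(0.163×8.87) = 0.02006 K/W
R_outer film = 1/(h_o·A) = 1/(23.1×8.87) = 0.004881 K/W
Sum of the known resistances R_other = 0.02495 K/W
Required total resistance R_tot = ΔT/Q_allow = 32/322 = 0.09938 K/W
R_extruded polystyrene = R_tot − R_other = 0.07443 K/W
L = R·k·A = 0.07443×0.0251×8.87

L ≈ 16.6 mm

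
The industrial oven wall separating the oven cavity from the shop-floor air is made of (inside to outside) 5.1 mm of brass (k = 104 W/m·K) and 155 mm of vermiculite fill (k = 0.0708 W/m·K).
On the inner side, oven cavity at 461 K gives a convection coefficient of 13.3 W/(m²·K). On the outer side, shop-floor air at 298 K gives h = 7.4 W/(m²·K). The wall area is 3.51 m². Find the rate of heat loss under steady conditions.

Q ≈ 238 W

Model the wall as resistances in series:
R_inner film = 1/(h_i·A) = 1/(13.3×3.51) = 0.02142 K/W
R_brass = L/(kA) = 0.0051/(104×3.51) = 1.397×10^-5 K/W
R_vermiculite fill = L/(kA) = 0.155/(0.0708×3.51) = 0.6237 K/W
R_outer film = 1/(h_o·A) = 1/(7.4×3.51) = 0.0385 K/W
R_total = 0.6837 K/W
Q = ΔT / R_total = 163 / 0.6837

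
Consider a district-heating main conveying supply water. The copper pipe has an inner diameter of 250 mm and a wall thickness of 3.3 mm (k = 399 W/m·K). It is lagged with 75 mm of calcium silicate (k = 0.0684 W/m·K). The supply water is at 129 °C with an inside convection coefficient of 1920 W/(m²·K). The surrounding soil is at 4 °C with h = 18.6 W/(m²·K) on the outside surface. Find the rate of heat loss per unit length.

Cylindrical conduction, so R = ln(r₂/r₁)/(2πkL) per layer, in series:
R_inner film = 1/(h_i·2πr₁L) = 1/(1920×2π×0.125×1) = 6.631×10^-4 K/W
R_copper pipe wall = ln(128.3/125)/(2π×399×1) = 1.039×10^-5 K/W
R_calcium silicate = ln(203.3/128.3)/(2π×0.0684×1) = 1.071 K/W
R_outer film = 1/(h_o·2πr_oL) = 1/(18.6×2π×0.2033×1) = 0.04209 K/W
R_total = 1.114 K/W
Q = ΔT/R_total = 125/1.114

q′ ≈ 112 W/m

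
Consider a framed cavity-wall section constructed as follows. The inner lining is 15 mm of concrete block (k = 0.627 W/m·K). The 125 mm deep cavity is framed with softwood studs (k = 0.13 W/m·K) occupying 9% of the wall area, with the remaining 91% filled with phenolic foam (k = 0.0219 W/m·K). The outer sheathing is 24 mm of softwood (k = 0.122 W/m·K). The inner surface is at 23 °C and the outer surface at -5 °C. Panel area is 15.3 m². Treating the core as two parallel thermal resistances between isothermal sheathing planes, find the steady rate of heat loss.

Q ≈ 103 W

Sheathing layers in series; stud and cavity paths in parallel between them.
R_inner = 0.015/(0.627×15.3) = 0.001564 K/W
R_stud  = 0.125/(0.13×0.09×15.3) = 0.6983 K/W
R_cav   = 0.125/(0.0219×0.91×15.3) = 0.41 K/W
1/R_core = 1/R_stud + 1/R_cav → R_core = 0.2583 K/W
R_outer = 0.024/(0.122×15.3) = 0.01286 K/W
R_total = 0.2727 K/W
Q = ΔT/R_total = 28/0.2727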